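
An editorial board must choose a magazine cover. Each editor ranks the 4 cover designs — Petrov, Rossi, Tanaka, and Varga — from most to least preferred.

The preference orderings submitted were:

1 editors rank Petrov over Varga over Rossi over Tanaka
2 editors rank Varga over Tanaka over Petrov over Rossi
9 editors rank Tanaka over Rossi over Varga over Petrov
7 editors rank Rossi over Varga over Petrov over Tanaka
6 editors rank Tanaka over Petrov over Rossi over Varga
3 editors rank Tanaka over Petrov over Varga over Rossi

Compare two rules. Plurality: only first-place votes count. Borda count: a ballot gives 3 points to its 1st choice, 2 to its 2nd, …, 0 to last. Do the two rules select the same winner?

Plurality first-place counts: Petrov 1, Rossi 7, Tanaka 18, Varga 2 → Tanaka.
Borda totals: Petrov 30, Rossi 46, Tanaka 58, Varga 34 → Tanaka.
The two rules agree on Tanaka.

Yes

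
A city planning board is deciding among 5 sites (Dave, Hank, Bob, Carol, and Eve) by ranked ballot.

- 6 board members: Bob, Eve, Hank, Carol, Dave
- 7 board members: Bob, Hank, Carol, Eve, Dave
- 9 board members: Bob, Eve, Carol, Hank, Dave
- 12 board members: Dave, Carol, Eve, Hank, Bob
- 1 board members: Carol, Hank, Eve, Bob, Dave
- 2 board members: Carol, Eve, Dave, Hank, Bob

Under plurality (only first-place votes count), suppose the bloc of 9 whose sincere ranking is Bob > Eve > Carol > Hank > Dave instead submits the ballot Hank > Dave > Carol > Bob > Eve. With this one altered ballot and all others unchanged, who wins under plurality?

Bob

First-place totals with the altered ballot: Dave 12, Hank 9, Bob 13, Carol 3, Eve 0.
The winner is unchanged: still Bob.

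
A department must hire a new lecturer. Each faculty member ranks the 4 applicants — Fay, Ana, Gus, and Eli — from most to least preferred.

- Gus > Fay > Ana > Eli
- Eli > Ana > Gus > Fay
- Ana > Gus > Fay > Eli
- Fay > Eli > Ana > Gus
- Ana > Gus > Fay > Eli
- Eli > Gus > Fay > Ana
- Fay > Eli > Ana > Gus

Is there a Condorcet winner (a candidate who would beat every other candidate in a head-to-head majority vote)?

Head-to-head results (7 voters total):
Fay vs Ana: Fay wins 4–3.
Fay vs Gus: Gus wins 5–2.
Fay vs Eli: Fay wins 5–2.
Ana vs Gus: Ana wins 5–2.
Ana vs Eli: Eli wins 4–3.
Gus vs Eli: Eli wins 4–3.
No candidate beats all others: Fay beats Ana beats Gus beats Fay, a majority cycle.

No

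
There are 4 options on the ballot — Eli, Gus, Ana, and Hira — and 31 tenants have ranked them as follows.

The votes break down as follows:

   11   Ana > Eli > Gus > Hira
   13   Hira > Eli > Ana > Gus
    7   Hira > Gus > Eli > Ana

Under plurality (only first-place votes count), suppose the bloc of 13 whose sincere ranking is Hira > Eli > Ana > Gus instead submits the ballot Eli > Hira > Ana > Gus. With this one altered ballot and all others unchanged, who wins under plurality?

Eli

First-place totals with the altered ballot: Eli 13, Gus 0, Ana 11, Hira 7.
The switch changes the winner from Hira to Eli.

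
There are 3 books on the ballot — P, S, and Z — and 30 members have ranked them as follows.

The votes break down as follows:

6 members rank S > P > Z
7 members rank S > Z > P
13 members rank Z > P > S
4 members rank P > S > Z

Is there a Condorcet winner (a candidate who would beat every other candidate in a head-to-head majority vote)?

No

Head-to-head results (30 voters total):
P vs S: P wins 17–13.
P vs Z: Z wins 20–10.
S vs Z: S wins 17–13.
No candidate beats all others: P beats S beats Z beats P, a majority cycle.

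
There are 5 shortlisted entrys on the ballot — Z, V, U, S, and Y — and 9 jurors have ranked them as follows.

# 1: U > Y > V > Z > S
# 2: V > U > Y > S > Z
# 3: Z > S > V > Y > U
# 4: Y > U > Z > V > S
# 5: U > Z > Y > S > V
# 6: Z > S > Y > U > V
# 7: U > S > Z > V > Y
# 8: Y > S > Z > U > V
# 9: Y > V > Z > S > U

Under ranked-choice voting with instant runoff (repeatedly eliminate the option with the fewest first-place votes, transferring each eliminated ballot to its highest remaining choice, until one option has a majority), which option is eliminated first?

S

Round 1: U 3, Y 3, Z 2, V 1, S 0. S has the fewest and is eliminated.
Round 2: U 3, Y 3, Z 2, V 1. V has the fewest and is eliminated.
Round 3: U 4, Y 3, Z 2. Z has the fewest and is eliminated.
Round 4: Y 5, U 4. Y has a majority.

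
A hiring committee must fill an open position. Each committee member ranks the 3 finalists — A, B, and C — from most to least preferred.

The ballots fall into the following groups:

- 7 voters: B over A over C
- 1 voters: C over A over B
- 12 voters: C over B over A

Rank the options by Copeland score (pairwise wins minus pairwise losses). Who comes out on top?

Pairwise results:
  A vs B: B wins 19–1.
  A vs C: C wins 13–7.
  B vs C: C wins 13–7.
Copeland scores (wins − losses):
  A: 0 − 2 = -2
  B: 1 − 1 = 0
  C: 2 − 0 = 2
C has the best Copeland score.

C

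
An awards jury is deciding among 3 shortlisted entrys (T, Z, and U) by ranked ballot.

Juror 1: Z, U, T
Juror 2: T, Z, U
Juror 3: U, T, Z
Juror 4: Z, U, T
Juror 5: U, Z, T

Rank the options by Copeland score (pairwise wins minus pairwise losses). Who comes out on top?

Pairwise results:
  T vs Z: Z wins 3–2.
  T vs U: U wins 4–1.
  Z vs U: Z wins 3–2.
Copeland scores (wins − losses):
  T: 0 − 2 = -2
  Z: 2 − 0 = 2
  U: 1 − 1 = 0
Z has the best Copeland score.

Z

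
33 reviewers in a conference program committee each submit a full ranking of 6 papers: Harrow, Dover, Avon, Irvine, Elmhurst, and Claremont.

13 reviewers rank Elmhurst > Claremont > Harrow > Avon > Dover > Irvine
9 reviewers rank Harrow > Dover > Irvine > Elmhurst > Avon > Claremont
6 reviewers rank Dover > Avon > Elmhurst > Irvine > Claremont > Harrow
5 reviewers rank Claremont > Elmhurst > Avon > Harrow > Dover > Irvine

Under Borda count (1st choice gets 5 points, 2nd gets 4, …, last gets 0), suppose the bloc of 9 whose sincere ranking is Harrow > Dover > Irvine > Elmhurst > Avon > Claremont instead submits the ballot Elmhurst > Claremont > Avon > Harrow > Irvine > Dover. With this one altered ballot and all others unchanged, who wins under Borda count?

Elmhurst

Borda totals with the altered ballot: Harrow 67, Dover 48, Avon 92, Irvine 21, Elmhurst 148, Claremont 119.
The winner is unchanged: still Elmhurst.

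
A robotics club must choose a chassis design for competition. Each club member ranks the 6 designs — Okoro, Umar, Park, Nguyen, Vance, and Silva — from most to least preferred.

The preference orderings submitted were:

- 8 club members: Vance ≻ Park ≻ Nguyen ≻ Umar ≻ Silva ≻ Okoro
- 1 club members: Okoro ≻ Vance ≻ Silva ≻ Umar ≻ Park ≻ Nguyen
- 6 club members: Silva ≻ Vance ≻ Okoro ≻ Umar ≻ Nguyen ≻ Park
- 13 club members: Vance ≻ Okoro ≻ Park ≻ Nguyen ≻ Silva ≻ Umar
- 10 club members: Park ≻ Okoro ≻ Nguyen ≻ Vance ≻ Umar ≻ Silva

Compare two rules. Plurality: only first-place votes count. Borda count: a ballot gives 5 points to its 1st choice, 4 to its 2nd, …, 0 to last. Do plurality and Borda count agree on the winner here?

Yes

Plurality first-place counts: Okoro 1, Umar 0, Park 10, Nguyen 0, Vance 21, Silva 6 → Vance.
Borda totals: Okoro 115, Umar 40, Park 122, Nguyen 86, Vance 153, Silva 54 → Vance.
The two rules agree on Vance.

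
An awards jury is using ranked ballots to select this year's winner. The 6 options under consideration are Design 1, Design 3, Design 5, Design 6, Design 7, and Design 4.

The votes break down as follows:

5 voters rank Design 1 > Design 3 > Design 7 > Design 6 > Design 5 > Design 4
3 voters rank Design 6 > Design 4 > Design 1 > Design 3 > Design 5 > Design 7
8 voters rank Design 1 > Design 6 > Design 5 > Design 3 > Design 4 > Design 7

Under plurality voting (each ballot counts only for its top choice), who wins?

First-place vote totals:
  Design 1: 13
  Design 3: 0
  Design 5: 0
  Design 6: 3
  Design 7: 0
  Design 4: 0
Design 1 has the most first-place votes.

Design 1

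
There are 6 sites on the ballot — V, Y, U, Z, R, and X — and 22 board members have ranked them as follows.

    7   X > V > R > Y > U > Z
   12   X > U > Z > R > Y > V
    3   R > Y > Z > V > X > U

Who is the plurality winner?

First-place vote totals:
  V: 0
  Y: 0
  U: 0
  Z: 0
  R: 3
  X: 19
X has the most first-place votes.

X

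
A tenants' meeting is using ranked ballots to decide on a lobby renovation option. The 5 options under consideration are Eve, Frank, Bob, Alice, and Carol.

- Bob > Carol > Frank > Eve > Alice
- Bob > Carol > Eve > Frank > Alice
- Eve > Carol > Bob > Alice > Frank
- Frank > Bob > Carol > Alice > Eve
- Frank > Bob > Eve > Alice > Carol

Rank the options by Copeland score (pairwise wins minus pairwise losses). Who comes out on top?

Bob

Pairwise results:
  Eve vs Frank: Frank wins 3–2.
  Eve vs Bob: Bob wins 4–1.
  Eve vs Alice: Eve wins 4–1.
  Eve vs Carol: Carol wins 3–2.
  Frank vs Bob: Bob wins 3–2.
  Frank vs Alice: Frank wins 4–1.
  Frank vs Carol: Carol wins 3–2.
  Bob vs Alice: Bob wins 5–0.
  Bob vs Carol: Bob wins 4–1.
  Alice vs Carol: Carol wins 4–1.
Copeland scores (wins − losses):
  Eve: 1 − 3 = -2
  Frank: 2 − 2 = 0
  Bob: 4 − 0 = 4
  Alice: 0 − 4 = -4
  Carol: 3 − 1 = 2
Bob has the best Copeland score.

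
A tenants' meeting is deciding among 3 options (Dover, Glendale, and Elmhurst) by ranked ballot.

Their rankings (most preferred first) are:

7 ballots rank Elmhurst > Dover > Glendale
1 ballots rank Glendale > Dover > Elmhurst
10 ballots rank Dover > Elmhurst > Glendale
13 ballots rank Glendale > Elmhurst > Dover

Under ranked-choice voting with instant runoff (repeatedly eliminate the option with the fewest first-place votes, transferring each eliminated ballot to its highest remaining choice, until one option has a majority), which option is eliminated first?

Elmhurst

Round 1: Glendale 14, Dover 10, Elmhurst 7. Elmhurst has the fewest and is eliminated.
Round 2: Dover 17, Glendale 14. Dover has a majority.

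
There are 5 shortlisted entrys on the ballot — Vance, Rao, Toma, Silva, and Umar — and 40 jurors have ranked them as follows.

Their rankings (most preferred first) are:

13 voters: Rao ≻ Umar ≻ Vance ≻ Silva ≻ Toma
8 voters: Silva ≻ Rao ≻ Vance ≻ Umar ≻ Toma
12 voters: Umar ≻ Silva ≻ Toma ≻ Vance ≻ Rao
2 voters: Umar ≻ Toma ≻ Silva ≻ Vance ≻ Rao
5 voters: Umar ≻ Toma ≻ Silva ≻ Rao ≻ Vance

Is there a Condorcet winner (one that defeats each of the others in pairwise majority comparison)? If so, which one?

None — there is no Condorcet winner

Head-to-head results (40 voters total):
Vance vs Rao: Rao wins 26–14.
Vance vs Toma: Vance wins 21–19.
Vance vs Silva: Silva wins 27–13.
Vance vs Umar: Umar wins 32–8.
Rao vs Toma: Rao wins 21–19.
Rao vs Silva: Silva wins 27–13.
Rao vs Umar: Rao wins 21–19.
Toma vs Silva: Silva wins 33–7.
Toma vs Umar: Umar wins 40–0.
Silva vs Umar: Umar wins 32–8.
No candidate beats all others: Rao beats Umar beats Silva beats Rao, a majority cycle.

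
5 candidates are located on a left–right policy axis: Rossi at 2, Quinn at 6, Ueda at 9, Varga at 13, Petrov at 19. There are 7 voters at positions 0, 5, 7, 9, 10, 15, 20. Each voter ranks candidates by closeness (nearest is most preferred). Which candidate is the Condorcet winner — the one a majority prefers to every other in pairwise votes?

With single-peaked preferences on a line, the Condorcet winner is the candidate closest to the median voter.
The median voter (position 9) is closest to Ueda at 9.
Check: Ueda vs Rossi — voters closer to Ueda: 5 of 7.

Ueda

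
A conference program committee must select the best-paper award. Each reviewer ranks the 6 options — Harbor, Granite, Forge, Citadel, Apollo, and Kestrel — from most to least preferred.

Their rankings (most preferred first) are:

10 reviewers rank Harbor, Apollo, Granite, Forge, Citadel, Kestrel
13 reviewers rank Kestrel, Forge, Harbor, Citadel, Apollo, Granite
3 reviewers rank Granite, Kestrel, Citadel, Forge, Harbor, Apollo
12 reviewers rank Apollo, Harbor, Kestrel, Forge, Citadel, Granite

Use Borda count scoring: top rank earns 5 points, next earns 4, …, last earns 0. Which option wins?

Borda scores:
  Harbor: 10·5 + 13·3 + 3·1 + 12·4 = 140
  Granite: 10·3 + 13·0 + 3·5 + 12·0 = 45
  Forge: 10·2 + 13·4 + 3·2 + 12·2 = 102
  Citadel: 10·1 + 13·2 + 3·3 + 12·1 = 57
  Apollo: 10·4 + 13·1 + 3·0 + 12·5 = 113
  Kestrel: 10·0 + 13·5 + 3·4 + 12·3 = 113
Harbor has the highest total.

Harbor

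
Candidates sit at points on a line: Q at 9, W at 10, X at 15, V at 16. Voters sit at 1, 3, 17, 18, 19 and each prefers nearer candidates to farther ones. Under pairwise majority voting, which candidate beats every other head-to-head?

With single-peaked preferences on a line, the Condorcet winner is the candidate closest to the median voter.
The median voter (position 17) is closest to V at 16.
Check: V vs X — voters closer to V: 3 of 5.

V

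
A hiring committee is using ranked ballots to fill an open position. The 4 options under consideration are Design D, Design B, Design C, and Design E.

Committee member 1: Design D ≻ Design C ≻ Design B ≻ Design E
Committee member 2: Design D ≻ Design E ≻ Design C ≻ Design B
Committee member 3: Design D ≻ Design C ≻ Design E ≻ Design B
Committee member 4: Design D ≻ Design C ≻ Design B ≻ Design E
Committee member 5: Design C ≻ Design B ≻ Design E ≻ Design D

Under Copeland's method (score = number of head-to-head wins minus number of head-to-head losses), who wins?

Design D

Pairwise results:
  Design D vs Design B: Design D wins 4–1.
  Design D vs Design C: Design D wins 4–1.
  Design D vs Design E: Design D wins 4–1.
  Design B vs Design C: Design C wins 5–0.
  Design B vs Design E: Design B wins 3–2.
  Design C vs Design E: Design C wins 4–1.
Copeland scores (wins − losses):
  Design D: 3 − 0 = 3
  Design B: 1 − 2 = -1
  Design C: 2 − 1 = 1
  Design E: 0 − 3 = -3
Design D has the best Copeland score.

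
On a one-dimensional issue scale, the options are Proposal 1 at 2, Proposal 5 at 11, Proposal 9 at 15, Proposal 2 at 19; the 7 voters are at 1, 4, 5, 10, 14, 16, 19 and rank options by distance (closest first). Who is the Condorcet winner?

With single-peaked preferences on a line, the Condorcet winner is the candidate closest to the median voter.
The median voter (position 10) is closest to Proposal 5 at 11.
Check: Proposal 5 vs Proposal 1 — voters closer to Proposal 5: 4 of 7.

Proposal 5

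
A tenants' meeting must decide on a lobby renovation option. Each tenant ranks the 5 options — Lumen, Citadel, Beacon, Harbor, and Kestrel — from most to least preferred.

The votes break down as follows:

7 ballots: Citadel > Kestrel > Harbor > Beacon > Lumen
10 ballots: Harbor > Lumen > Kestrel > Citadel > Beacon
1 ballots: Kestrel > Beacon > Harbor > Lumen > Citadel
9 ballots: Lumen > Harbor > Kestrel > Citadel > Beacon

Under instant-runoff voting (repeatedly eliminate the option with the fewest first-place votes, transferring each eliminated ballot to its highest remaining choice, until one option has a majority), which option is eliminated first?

Beacon

Round 1: Harbor 10, Lumen 9, Citadel 7, Kestrel 1, Beacon 0. Beacon has the fewest and is eliminated.
Round 2: Harbor 10, Lumen 9, Citadel 7, Kestrel 1. Kestrel has the fewest and is eliminated.
Round 3: Harbor 11, Lumen 9, Citadel 7. Citadel has the fewest and is eliminated.
Round 4: Harbor 18, Lumen 9. Harbor has a majority.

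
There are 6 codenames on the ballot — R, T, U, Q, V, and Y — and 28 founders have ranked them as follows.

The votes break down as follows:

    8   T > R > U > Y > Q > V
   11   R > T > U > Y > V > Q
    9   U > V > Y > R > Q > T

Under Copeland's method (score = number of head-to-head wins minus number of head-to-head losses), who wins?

R

Pairwise results:
  R vs T: R wins 20–8.
  R vs U: R wins 19–9.
  R vs Q: R wins 28–0.
  R vs V: R wins 19–9.
  R vs Y: R wins 19–9.
  T vs U: T wins 19–9.
  T vs Q: T wins 19–9.
  T vs V: T wins 19–9.
  T vs Y: T wins 19–9.
  U vs Q: U wins 28–0.
  U vs V: U wins 28–0.
  U vs Y: U wins 28–0.
  Q vs V: V wins 20–8.
  Q vs Y: Y wins 28–0.
  V vs Y: Y wins 19–9.
Copeland scores (wins − losses):
  R: 5 − 0 = 5
  T: 4 − 1 = 3
  U: 3 − 2 = 1
  Q: 0 − 5 = -5
  V: 1 − 4 = -3
  Y: 2 − 3 = -1
R has the best Copeland score.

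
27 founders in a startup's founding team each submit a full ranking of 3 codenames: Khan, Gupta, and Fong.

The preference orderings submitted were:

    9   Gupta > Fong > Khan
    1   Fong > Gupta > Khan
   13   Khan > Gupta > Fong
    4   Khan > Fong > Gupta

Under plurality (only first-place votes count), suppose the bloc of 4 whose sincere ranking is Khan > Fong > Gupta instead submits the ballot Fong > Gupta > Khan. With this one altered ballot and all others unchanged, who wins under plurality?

Khan

First-place totals with the altered ballot: Khan 13, Gupta 9, Fong 5.
The winner is unchanged: still Khan.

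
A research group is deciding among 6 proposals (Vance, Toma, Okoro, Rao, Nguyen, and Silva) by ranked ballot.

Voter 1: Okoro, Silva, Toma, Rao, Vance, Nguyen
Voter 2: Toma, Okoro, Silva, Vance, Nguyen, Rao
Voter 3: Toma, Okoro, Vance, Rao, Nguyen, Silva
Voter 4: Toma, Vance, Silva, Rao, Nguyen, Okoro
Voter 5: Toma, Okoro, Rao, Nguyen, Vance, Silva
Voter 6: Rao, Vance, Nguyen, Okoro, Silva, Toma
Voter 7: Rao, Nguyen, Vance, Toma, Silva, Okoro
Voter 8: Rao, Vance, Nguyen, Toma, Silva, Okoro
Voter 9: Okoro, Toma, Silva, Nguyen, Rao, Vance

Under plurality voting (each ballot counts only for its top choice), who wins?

First-place vote totals:
  Vance: 0
  Toma: 4
  Okoro: 2
  Rao: 3
  Nguyen: 0
  Silva: 0
Toma has the most first-place votes.

Toma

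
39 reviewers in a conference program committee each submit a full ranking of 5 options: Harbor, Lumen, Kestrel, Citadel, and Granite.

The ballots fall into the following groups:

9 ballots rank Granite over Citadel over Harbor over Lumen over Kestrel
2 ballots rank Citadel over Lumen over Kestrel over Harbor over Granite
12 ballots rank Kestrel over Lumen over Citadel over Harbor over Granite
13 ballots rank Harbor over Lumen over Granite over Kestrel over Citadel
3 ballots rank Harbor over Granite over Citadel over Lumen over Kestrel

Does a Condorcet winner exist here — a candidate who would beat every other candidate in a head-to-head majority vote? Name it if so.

Head-to-head results (39 voters total):
Harbor vs Lumen: Harbor wins 25–14.
Harbor vs Kestrel: Harbor wins 25–14.
Harbor vs Citadel: Citadel wins 23–16.
Harbor vs Granite: Harbor wins 30–9.
Lumen vs Kestrel: Lumen wins 27–12.
Lumen vs Citadel: Lumen wins 25–14.
Lumen vs Granite: Lumen wins 27–12.
Kestrel vs Citadel: Kestrel wins 25–14.
Kestrel vs Granite: Granite wins 25–14.
Citadel vs Granite: Granite wins 25–14.
No candidate beats all others: Harbor beats Lumen beats Citadel beats Harbor, a majority cycle.

There is no Condorcet winner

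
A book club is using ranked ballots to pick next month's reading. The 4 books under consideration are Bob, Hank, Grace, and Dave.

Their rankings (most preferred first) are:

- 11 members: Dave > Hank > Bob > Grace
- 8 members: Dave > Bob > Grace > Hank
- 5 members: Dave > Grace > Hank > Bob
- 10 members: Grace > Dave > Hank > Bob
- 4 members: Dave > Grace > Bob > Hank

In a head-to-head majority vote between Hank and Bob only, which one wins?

Hank

Ballots ranking Hank above Bob: 11+5+10 = 26.
Ballots ranking Bob above Hank: 8+4 = 12.
Hank wins the head-to-head, 26–12.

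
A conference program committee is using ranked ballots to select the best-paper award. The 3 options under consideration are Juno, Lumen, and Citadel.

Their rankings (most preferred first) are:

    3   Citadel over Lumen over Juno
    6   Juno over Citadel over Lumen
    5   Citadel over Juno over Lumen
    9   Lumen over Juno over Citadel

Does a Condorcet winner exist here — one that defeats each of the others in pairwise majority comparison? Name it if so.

There is no Condorcet winner

Head-to-head results (23 voters total):
Juno vs Lumen: Lumen wins 12–11.
Juno vs Citadel: Juno wins 15–8.
Lumen vs Citadel: Citadel wins 14–9.
No candidate beats all others: Juno beats Citadel beats Lumen beats Juno, a majority cycle.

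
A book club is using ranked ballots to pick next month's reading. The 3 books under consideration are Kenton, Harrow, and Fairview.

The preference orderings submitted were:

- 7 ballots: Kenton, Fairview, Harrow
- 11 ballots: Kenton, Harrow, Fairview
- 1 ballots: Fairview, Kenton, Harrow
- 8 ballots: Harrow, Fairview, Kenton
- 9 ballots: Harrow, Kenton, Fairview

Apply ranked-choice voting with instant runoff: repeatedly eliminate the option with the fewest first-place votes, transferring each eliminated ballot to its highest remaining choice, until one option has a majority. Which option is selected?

Round 1: Kenton 18, Harrow 17, Fairview 1. Fairview has the fewest and is eliminated.
Round 2: Kenton 19, Harrow 17. Kenton has a majority.

Kenton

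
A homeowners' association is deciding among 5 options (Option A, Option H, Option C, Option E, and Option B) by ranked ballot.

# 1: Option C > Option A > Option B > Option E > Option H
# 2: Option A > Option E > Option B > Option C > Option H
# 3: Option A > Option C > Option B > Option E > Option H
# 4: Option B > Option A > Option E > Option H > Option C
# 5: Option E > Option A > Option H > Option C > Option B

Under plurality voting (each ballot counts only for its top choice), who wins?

First-place vote totals:
  Option A: 2
  Option H: 0
  Option C: 1
  Option E: 1
  Option B: 1
Option A has the most first-place votes.

Option A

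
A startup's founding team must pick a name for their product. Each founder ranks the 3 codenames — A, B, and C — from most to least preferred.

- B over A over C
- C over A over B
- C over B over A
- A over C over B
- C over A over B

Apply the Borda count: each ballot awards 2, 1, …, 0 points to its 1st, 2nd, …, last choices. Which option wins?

C

Borda scores:
  A: 1 + 1 + 0 + 2 + 1 = 5
  B: 2 + 0 + 1 + 0 + 0 = 3
  C: 0 + 2 + 2 + 1 + 2 = 7
C has the highest total.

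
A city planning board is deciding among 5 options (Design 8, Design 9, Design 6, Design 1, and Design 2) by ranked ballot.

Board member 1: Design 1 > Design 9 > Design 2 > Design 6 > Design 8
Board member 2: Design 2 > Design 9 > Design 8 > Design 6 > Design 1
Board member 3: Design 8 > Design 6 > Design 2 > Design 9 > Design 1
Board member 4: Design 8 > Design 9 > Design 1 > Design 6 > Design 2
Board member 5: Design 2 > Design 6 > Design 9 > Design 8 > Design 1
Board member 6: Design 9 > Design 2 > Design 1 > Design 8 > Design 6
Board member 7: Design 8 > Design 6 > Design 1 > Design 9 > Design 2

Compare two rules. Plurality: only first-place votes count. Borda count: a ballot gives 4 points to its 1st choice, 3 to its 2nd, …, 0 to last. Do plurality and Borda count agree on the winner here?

No

Plurality first-place counts: Design 8 3, Design 9 1, Design 6 0, Design 1 1, Design 2 2 → Design 8.
Borda totals: Design 8 16, Design 9 17, Design 6 12, Design 1 10, Design 2 15 → Design 9.
The two rules disagree: plurality picks Design 8, Borda picks Design 9.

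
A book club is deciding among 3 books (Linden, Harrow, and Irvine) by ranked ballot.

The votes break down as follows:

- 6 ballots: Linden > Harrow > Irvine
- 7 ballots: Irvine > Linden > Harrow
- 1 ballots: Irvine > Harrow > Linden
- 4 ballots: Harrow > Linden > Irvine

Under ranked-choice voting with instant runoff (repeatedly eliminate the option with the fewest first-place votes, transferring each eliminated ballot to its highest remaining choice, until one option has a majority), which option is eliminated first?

Round 1: Irvine 8, Linden 6, Harrow 4. Harrow has the fewest and is eliminated.
Round 2: Linden 10, Irvine 8. Linden has a majority.

Harrow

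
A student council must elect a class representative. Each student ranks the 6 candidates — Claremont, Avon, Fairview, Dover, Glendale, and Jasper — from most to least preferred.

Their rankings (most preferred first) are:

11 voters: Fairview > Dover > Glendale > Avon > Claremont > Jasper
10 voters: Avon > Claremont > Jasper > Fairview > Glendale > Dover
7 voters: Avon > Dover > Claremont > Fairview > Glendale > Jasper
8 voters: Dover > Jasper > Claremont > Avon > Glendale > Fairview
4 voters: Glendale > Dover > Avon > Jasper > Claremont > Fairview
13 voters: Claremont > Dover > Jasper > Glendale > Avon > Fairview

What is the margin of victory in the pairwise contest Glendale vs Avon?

3

Ballots ranking Glendale above Avon: 11+4+13 = 28.
Ballots ranking Avon above Glendale: 10+7+8 = 25.
Glendale wins 28–25, a margin of 3.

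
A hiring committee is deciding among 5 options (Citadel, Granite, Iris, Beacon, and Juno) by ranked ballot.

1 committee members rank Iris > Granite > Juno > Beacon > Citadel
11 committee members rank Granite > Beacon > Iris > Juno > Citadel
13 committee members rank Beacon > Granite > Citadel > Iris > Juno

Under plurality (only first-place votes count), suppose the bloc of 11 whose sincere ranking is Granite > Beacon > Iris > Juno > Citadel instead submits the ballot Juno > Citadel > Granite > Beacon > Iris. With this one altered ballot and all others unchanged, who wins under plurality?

First-place totals with the altered ballot: Citadel 0, Granite 0, Iris 1, Beacon 13, Juno 11.
The winner is unchanged: still Beacon.

Beacon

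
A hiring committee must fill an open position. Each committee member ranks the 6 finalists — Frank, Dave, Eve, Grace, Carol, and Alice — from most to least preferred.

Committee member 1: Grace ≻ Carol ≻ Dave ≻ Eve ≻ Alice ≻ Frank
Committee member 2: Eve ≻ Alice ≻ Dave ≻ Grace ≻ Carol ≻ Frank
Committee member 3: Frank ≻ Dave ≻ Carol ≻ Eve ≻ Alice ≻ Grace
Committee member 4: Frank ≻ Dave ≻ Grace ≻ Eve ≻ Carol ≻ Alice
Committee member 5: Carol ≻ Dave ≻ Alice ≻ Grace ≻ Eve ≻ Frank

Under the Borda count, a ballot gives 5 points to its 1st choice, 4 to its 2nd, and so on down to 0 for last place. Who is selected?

Dave

Borda scores:
  Frank: 0 + 0 + 5 + 5 + 0 = 10
  Dave: 3 + 3 + 4 + 4 + 4 = 18
  Eve: 2 + 5 + 2 + 2 + 1 = 12
  Grace: 5 + 2 + 0 + 3 + 2 = 12
  Carol: 4 + 1 + 3 + 1 + 5 = 14
  Alice: 1 + 4 + 1 + 0 + 3 = 9
Dave has the highest total.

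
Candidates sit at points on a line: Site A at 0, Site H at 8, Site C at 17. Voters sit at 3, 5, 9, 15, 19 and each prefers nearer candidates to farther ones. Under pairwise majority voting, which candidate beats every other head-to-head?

With single-peaked preferences on a line, the Condorcet winner is the candidate closest to the median voter.
The median voter (position 9) is closest to Site H at 8.
Check: Site H vs Site C — voters closer to Site H: 3 of 5.

Site H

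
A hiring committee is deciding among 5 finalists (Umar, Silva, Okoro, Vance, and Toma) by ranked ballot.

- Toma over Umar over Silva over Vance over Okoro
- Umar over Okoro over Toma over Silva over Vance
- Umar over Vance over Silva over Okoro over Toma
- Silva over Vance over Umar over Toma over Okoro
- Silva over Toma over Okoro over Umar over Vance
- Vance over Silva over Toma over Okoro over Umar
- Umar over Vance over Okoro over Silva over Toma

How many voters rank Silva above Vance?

Ballots ranking Silva above Vance: 4.
Ballots ranking Vance above Silva: 3.
So 4 of 7 voters prefer Silva to Vance.

4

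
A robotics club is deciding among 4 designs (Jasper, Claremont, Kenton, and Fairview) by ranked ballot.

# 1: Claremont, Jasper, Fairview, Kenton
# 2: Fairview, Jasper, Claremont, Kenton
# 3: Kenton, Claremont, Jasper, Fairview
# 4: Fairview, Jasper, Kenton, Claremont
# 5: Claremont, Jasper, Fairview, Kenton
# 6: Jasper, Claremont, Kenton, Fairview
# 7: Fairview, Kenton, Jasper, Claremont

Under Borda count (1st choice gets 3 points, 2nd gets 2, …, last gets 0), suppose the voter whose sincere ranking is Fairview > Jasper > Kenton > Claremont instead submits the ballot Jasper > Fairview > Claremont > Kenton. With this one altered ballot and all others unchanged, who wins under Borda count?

Jasper

Borda totals with the altered ballot: Jasper 14, Claremont 12, Kenton 6, Fairview 10.
The winner is unchanged: still Jasper.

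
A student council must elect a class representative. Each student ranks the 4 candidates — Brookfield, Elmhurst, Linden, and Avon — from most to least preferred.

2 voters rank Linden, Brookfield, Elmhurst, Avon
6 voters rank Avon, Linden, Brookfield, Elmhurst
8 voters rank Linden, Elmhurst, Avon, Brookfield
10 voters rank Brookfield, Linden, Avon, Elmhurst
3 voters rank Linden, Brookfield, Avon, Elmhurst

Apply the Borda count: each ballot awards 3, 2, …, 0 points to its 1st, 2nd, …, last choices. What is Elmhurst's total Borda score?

Borda scores:
  Brookfield: 2·2 + 6·1 + 8·0 + 10·3 + 3·2 = 46
  Elmhurst: 2·1 + 6·0 + 8·2 + 10·0 + 3·0 = 18
  Linden: 2·3 + 6·2 + 8·3 + 10·2 + 3·3 = 71
  Avon: 2·0 + 6·3 + 8·1 + 10·1 + 3·1 = 39

18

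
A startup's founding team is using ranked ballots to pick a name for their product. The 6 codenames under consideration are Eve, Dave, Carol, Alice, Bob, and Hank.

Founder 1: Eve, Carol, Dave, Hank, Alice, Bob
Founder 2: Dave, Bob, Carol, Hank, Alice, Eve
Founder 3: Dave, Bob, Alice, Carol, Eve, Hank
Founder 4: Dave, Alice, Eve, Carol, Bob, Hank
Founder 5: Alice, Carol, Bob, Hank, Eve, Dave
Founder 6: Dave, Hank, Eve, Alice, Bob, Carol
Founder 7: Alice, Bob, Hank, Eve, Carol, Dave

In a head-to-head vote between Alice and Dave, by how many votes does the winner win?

Ballots ranking Alice above Dave: 2.
Ballots ranking Dave above Alice: 5.
Dave wins 5–2, a margin of 3.

3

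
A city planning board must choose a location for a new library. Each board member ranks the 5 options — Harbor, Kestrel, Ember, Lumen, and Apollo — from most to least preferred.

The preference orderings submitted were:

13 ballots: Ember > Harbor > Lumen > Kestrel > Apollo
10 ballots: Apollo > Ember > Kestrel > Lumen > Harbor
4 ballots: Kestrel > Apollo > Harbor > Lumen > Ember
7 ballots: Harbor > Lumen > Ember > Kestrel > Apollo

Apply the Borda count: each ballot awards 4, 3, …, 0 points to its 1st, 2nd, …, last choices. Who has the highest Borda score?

Borda scores:
  Harbor: 13·3 + 10·0 + 4·2 + 7·4 = 75
  Kestrel: 13·1 + 10·2 + 4·4 + 7·1 = 56
  Ember: 13·4 + 10·3 + 4·0 + 7·2 = 96
  Lumen: 13·2 + 10·1 + 4·1 + 7·3 = 61
  Apollo: 13·0 + 10·4 + 4·3 + 7·0 = 52
Ember has the highest total.

Ember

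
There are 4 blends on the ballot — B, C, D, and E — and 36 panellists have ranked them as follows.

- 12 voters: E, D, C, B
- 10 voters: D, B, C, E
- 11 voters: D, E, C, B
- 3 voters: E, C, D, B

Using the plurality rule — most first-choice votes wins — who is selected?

D

First-place vote totals:
  B: 0
  C: 0
  D: 21
  E: 15
D has the most first-place votes.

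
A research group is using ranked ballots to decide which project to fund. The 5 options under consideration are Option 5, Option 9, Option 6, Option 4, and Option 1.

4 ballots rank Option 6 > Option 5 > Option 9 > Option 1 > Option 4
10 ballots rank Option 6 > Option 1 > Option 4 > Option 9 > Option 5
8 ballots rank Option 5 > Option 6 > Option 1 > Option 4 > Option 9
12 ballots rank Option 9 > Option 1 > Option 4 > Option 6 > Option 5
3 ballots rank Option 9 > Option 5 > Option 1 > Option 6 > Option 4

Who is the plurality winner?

Option 9

First-place vote totals:
  Option 5: 8
  Option 9: 15
  Option 6: 14
  Option 4: 0
  Option 1: 0
Option 9 has the most first-place votes.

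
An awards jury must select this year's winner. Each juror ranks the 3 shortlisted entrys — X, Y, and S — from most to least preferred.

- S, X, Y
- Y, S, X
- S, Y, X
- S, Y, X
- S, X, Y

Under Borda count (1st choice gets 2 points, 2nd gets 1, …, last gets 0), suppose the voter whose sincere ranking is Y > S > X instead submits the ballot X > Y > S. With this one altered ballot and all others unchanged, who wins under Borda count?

S

Borda totals with the altered ballot: X 4, Y 3, S 8.
The winner is unchanged: still S.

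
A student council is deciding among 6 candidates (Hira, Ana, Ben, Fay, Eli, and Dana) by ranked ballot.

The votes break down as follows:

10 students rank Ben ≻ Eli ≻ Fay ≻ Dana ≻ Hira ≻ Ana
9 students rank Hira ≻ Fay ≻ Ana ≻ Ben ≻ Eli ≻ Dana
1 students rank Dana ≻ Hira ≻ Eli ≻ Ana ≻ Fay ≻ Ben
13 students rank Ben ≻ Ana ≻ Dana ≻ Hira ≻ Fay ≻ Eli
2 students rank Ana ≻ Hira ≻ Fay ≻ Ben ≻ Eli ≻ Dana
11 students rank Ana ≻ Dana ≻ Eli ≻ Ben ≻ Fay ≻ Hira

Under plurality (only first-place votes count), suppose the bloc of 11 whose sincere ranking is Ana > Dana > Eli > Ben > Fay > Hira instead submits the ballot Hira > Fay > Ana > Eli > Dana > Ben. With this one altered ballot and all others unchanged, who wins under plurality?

Ben

First-place totals with the altered ballot: Hira 20, Ana 2, Ben 23, Fay 0, Eli 0, Dana 1.
The winner is unchanged: still Ben.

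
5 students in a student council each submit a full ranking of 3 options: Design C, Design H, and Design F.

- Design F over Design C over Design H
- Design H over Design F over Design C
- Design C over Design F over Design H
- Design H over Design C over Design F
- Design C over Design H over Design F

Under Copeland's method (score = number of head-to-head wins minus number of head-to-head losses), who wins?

Pairwise results:
  Design C vs Design H: Design C wins 3–2.
  Design C vs Design F: Design C wins 3–2.
  Design H vs Design F: Design H wins 3–2.
Copeland scores (wins − losses):
  Design C: 2 − 0 = 2
  Design H: 1 − 1 = 0
  Design F: 0 − 2 = -2
Design C has the best Copeland score.

Design C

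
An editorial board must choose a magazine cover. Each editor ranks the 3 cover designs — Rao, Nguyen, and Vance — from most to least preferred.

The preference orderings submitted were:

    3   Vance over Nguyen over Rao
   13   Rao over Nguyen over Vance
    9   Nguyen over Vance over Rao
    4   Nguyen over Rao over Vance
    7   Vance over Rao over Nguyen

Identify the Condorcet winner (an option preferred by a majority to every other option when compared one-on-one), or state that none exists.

There is no Condorcet winner

Head-to-head results (36 voters total):
Rao vs Nguyen: Rao wins 20–16.
Rao vs Vance: Vance wins 19–17.
Nguyen vs Vance: Nguyen wins 26–10.
No candidate beats all others: Rao beats Nguyen beats Vance beats Rao, a majority cycle.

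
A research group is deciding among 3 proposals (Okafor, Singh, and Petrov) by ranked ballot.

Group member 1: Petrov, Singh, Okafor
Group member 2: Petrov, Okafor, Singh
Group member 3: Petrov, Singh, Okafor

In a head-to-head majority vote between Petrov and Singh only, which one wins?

Ballots ranking Petrov above Singh: 3.
Ballots ranking Singh above Petrov: 0.
Petrov wins the head-to-head, 3–0.

Petrov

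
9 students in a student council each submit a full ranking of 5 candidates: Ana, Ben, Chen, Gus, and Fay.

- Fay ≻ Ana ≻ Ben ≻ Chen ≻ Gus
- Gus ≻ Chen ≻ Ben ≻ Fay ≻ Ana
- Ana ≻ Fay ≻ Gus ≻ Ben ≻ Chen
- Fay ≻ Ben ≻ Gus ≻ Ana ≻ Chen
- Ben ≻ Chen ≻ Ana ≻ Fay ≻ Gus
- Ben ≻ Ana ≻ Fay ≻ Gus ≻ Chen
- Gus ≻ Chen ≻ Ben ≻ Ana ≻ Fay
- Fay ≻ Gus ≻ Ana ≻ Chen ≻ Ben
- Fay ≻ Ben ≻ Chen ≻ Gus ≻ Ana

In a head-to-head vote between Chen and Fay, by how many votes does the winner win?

Ballots ranking Chen above Fay: 3.
Ballots ranking Fay above Chen: 6.
Fay wins 6–3, a margin of 3.

3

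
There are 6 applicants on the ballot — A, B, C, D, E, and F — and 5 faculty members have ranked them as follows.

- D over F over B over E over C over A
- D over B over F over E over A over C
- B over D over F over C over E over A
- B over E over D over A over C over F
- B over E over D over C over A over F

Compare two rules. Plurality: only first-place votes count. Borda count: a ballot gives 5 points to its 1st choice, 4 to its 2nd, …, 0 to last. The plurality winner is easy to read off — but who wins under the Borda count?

B

Plurality first-place counts: A 0, B 3, C 0, D 2, E 0, F 0 → B.
Borda totals: A 4, B 22, C 6, D 20, E 13, F 10 → B.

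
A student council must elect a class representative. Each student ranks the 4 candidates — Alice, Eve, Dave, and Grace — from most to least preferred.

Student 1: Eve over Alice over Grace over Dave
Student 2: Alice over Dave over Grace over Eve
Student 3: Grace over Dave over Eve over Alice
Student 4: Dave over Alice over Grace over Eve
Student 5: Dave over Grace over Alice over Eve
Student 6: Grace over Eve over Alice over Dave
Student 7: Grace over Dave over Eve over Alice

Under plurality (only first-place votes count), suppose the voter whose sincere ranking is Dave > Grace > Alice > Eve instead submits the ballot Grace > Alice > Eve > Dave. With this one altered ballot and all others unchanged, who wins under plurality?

Grace

First-place totals with the altered ballot: Alice 1, Eve 1, Dave 1, Grace 4.
The winner is unchanged: still Grace.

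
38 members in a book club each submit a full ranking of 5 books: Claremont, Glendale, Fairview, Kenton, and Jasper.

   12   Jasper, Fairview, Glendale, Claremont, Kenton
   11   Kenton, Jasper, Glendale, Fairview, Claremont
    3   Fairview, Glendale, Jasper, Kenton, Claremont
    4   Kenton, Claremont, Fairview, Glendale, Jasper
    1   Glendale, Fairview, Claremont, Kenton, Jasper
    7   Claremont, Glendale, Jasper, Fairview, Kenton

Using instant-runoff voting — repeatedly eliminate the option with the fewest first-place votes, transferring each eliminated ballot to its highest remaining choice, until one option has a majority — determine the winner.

Round 1: Kenton 15, Jasper 12, Claremont 7, Fairview 3, Glendale 1. Glendale has the fewest and is eliminated.
Round 2: Kenton 15, Jasper 12, Claremont 7, Fairview 4. Fairview has the fewest and is eliminated.
Round 3: Kenton 15, Jasper 15, Claremont 8. Claremont has the fewest and is eliminated.
Round 4: Jasper 22, Kenton 16. Jasper has a majority.

Jasper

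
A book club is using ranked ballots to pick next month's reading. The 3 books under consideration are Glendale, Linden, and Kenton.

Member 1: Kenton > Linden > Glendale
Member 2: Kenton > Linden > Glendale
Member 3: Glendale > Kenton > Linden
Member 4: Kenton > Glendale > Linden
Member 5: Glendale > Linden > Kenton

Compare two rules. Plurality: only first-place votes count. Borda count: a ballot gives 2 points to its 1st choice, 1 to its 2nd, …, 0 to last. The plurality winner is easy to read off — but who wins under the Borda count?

Kenton

Plurality first-place counts: Glendale 2, Linden 0, Kenton 3 → Kenton.
Borda totals: Glendale 5, Linden 3, Kenton 7 → Kenton.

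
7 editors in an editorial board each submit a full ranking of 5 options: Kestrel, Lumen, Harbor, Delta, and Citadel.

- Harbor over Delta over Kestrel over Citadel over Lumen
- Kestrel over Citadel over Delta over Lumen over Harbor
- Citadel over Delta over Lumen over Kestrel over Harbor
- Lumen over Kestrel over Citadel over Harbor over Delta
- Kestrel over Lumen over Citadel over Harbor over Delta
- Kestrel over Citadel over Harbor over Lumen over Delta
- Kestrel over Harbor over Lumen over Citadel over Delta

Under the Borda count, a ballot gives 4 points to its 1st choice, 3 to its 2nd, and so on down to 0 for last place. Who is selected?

Kestrel

Borda scores:
  Kestrel: 2 + 4 + 1 + 3 + 4 + 4 + 4 = 22
  Lumen: 0 + 1 + 2 + 4 + 3 + 1 + 2 = 13
  Harbor: 4 + 0 + 0 + 1 + 1 + 2 + 3 = 11
  Delta: 3 + 2 + 3 + 0 + 0 + 0 + 0 = 8
  Citadel: 1 + 3 + 4 + 2 + 2 + 3 + 1 = 16
Kestrel has the highest total.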